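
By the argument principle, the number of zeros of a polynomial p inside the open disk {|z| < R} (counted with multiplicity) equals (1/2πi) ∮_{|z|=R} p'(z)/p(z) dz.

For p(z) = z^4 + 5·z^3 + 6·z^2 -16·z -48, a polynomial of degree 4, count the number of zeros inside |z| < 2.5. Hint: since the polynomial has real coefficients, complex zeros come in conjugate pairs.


The zeros of p are: 2, (-2 + 2i), (-2 - 2i), -3.
Their magnitudes are: 2, 2.828, 2.828, 3.
Zeros with |z| < R = 2.5: 2.
Count = 1.
By the argument principle, (1/2πi) ∮_{|z|=R} p'(z)/p(z) dz equals exactly this count.

Number of zeros inside |z| < 2.5: 1.


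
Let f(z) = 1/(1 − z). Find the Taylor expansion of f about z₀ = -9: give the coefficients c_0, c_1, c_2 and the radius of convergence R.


Let w = z − z₀, so z = z₀ + w.
Then 1 − z = 1 − (z₀ + w) = (1 − z₀) − w = 10 − w.
f(z) = 1/(10 − w) = (1/(10)) · 1/(1 − w/(10)) = Σ_{n≥0} w^n / (10)^(n+1).
So c_n = 1/(10)^(n+1):
  c_0 = 1/(10)^1 = 1/10.
  c_1 = 1/(10)^2 = 1/100.
  c_2 = 1/(10)^3 = 1/1000.
The series is valid for |w/d| < 1, i.e. |z − z₀| < |d|.
Radius of convergence: R = |1 − z₀| = |10| = 10 (distance from z₀ to the singularity z = 1).

c_0 = 1/10, c_1 = 1/100, c_2 = 1/1000; R = 10.


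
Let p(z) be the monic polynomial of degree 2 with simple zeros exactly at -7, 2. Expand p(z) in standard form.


The polynomial is p(z) = ∏_{α ∈ S} (z − α), where S = {-7, 2}.
Expanding the product yields: p(z) = z^2 + 5·z -14.
The resulting polynomial has degree 2 and real coefficients as required.

p(z) = z^2 + 5·z -14.


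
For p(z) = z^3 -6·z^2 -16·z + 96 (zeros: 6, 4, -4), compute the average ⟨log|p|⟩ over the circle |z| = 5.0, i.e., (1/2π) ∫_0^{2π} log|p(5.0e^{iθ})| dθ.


Zeros: -4, 4, 6; r = 5.0.
Inside |z| < r: -4, 4. Outside (|z| ≥ r): 6.
p(0) = 96, so log|p(0)| = log(96) = 4.5643.
Apply Jensen: I(r) = log|p(0)| + Σ_k log(r/|z_k|), summed over zeros inside |z| < r.
  log(r/|z_k|) for z_k = 4: log(5.0/4) = 0.2231
  log(r/|z_k|) for z_k = -4: log(5.0/4) = 0.2231
  Outside zeros (6) contribute nothing to the Jensen sum.
Sum over inside zeros: 0.4463.
I(r) = log|p(0)| + (inside sum) = 4.5643 + 0.4463 = 5.0106.
Note: since some zeros are outside |z| ≤ r, the simplified n·log(r) form does NOT apply — only the inside zeros contribute.

I(r) ≈ 5.0106.


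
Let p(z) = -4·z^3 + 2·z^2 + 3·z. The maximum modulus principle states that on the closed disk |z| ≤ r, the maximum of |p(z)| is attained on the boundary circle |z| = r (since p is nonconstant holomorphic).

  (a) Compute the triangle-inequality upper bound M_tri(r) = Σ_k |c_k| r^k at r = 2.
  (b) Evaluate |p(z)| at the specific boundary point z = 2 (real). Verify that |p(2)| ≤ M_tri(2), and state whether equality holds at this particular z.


Coefficients: c_0 = 0, c_1 = 3, c_2 = 2, c_3 = -4. Radius r = 2.
Part (a). Triangle bound: M_tri(r) = Σ_k |c_k| r^k
  = |0|·2^0 + |3|·2^1 + |2|·2^2 + |-4|·2^3
  = 0 + 6 + 8 + 32 = 46.
This bounds M(r) := max_{|z|=r} |p(z)| from above; equality holds iff all terms c_k z^k can be made to align in phase at a single z on |z|=r.
Part (b). At z = 2 (real, on the circle |z| = r):
  p(2) = (0)·2^0 + (3)·2^1 + (2)·2^2 + (-4)·2^3 = -18.
  |p(2)| = 18.
Check: |p(2)| = 18 ≤ 46 = M_tri(2). ✓ Equality does not hold at z = 2 (the coefficients have mixed signs, so the terms do not all align in phase there).

M_tri(2) = 46; |p(2)| = 18; equality at z=2: no.


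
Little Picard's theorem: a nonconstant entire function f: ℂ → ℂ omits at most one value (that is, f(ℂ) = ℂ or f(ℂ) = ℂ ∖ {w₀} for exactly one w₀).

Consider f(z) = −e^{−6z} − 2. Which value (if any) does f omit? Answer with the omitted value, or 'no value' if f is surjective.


Little Picard bounds the complement of f(ℂ) to at most one point.
e^{−6z} is never zero on ℂ, so -1·e^{−6z} takes every value in ℂ ∖ {0}. Adding -2 shifts the range to ℂ ∖ {-2}. Thus f omits exactly the value -2.

Omitted value: -2.


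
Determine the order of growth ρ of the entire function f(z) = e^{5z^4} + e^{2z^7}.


Each summand is entire of order 4 and 7 respectively (as in the single-exponential case). The order of a sum is at most the max of the orders, so ρ ≤ 7. For the lower bound: on |z|=r choose arg z so that 2z^7 is real positive; then |e^{2z^7}| = e^{2r^7} while |e^{5z^4}| ≤ e^{5r^4} = o(e^{2r^7}). So |f| ≥ e^{2r^7}(1 − o(1)) and ρ ≥ 7. Hence ρ = max(4, 7) = 7.
Therefore ρ = 7.

Order ρ = 7.


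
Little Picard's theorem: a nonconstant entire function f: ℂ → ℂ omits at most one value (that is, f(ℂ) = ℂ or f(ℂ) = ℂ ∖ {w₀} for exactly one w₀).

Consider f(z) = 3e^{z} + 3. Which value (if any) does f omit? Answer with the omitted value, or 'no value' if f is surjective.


Little Picard bounds the complement of f(ℂ) to at most one point.
e^{z} is never zero on ℂ, so 3·e^{z} takes every value in ℂ ∖ {0}. Adding 3 shifts the range to ℂ ∖ {3}. Thus f omits exactly the value 3.

Omitted value: 3.


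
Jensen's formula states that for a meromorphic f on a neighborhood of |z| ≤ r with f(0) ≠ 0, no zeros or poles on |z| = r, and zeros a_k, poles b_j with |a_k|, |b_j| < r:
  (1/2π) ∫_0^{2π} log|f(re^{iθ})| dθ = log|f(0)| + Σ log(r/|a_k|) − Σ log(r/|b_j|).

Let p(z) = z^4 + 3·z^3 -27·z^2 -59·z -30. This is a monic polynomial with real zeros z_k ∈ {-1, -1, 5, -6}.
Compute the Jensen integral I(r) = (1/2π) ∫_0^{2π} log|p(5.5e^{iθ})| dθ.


Zeros: -6, -1, -1, 5; r = 5.5.
Inside |z| < r: -1, -1, 5. Outside (|z| ≥ r): -6.
p(0) = -30, so log|p(0)| = log(30) = 3.4012.
Apply Jensen: I(r) = log|p(0)| + Σ_k log(r/|z_k|), summed over zeros inside |z| < r.
  log(r/|z_k|) for z_k = -1: log(5.5/1) = 1.7047
  log(r/|z_k|) for z_k = -1: log(5.5/1) = 1.7047
  log(r/|z_k|) for z_k = 5: log(5.5/5) = 0.0953
  Outside zeros (-6) contribute nothing to the Jensen sum.
Sum over inside zeros: 3.5048.
I(r) = log|p(0)| + (inside sum) = 3.4012 + 3.5048 = 6.9060.
Note: since some zeros are outside |z| ≤ r, the simplified n·log(r) form does NOT apply — only the inside zeros contribute.

I(r) ≈ 6.9060.


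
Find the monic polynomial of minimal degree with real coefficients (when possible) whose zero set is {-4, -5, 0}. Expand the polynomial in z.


The polynomial is p(z) = ∏_{α ∈ S} (z − α), where S = {-4, -5, 0}.
Expanding the product yields: p(z) = z^3 + 9·z^2 + 20·z.
The resulting polynomial has degree 3 and real coefficients as required.

p(z) = z^3 + 9·z^2 + 20·z.


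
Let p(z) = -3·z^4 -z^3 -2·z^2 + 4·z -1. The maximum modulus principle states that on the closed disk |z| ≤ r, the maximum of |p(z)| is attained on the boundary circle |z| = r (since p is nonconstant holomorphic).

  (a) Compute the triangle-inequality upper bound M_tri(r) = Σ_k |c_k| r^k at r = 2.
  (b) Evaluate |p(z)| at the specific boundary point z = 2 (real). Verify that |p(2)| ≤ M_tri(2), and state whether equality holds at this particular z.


Coefficients: c_0 = -1, c_1 = 4, c_2 = -2, c_3 = -1, c_4 = -3. Radius r = 2.
Part (a). Triangle bound: M_tri(r) = Σ_k |c_k| r^k
  = |-1|·2^0 + |4|·2^1 + |-2|·2^2 + |-1|·2^3 + |-3|·2^4
  = 1 + 8 + 8 + 8 + 48 = 73.
This bounds M(r) := max_{|z|=r} |p(z)| from above; equality holds iff all terms c_k z^k can be made to align in phase at a single z on |z|=r.
Part (b). At z = 2 (real, on the circle |z| = r):
  p(2) = (-1)·2^0 + (4)·2^1 + (-2)·2^2 + (-1)·2^3 + (-3)·2^4 = -57.
  |p(2)| = 57.
Check: |p(2)| = 57 ≤ 73 = M_tri(2). ✓ Equality does not hold at z = 2 (the coefficients have mixed signs, so the terms do not all align in phase there).

M_tri(2) = 73; |p(2)| = 57; equality at z=2: no.


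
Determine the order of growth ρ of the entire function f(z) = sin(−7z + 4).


sin(w) is a linear combination of e^{iw} and e^{−iw} (or e^w, e^{−w} in the hyperbolic case), so |sin(w)| ≤ e^{|w|}. With w = −7z + 4, |w| ≤ 7|z| + 4 = 7r + 4 on |z| = r, giving M(r) ≤ e^{7r + 4}, so ρ ≤ 1. On a suitable ray (z = it for sin/cos; z = t for sinh/cosh, t real → ∞), |sin(−7z + 4)| grows like e^{7|t|}/2, so ρ ≥ 1. Hence ρ = 1.
Therefore ρ = 1.

Order ρ = 1.


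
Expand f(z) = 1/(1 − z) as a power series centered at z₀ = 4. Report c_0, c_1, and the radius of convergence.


Let w = z − z₀, so z = z₀ + w.
Then 1 − z = 1 − (z₀ + w) = (1 − z₀) − w = -3 − w.
f(z) = 1/(-3 − w) = (1/(-3)) · 1/(1 − w/(-3)) = Σ_{n≥0} w^n / (-3)^(n+1).
So c_n = 1/(-3)^(n+1):
  c_0 = 1/(-3)^1 = -1/3.
  c_1 = 1/(-3)^2 = 1/9.
The series is valid for |w/d| < 1, i.e. |z − z₀| < |d|.
Radius of convergence: R = |1 − z₀| = |-3| = 3 (distance from z₀ to the singularity z = 1).

c_0 = -1/3, c_1 = 1/9; R = 3.


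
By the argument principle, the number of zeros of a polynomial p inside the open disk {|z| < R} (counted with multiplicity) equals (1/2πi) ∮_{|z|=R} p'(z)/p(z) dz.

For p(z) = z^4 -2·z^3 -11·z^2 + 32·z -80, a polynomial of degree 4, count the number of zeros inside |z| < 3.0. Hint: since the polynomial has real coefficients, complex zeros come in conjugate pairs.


The zeros of p are: (1 + 2i), (1 - 2i), 4, -4.
Their magnitudes are: 2.236, 2.236, 4, 4.
Zeros with |z| < R = 3.0: (1 + 2i), (1 - 2i).
Count = 2.
By the argument principle, (1/2πi) ∮_{|z|=R} p'(z)/p(z) dz equals exactly this count.

Number of zeros inside |z| < 3.0: 2.


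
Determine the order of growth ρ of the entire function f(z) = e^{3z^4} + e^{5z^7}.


Each summand is entire of order 4 and 7 respectively (as in the single-exponential case). The order of a sum is at most the max of the orders, so ρ ≤ 7. For the lower bound: on |z|=r choose arg z so that 5z^7 is real positive; then |e^{5z^7}| = e^{5r^7} while |e^{3z^4}| ≤ e^{3r^4} = o(e^{5r^7}). So |f| ≥ e^{5r^7}(1 − o(1)) and ρ ≥ 7. Hence ρ = max(4, 7) = 7.
Therefore ρ = 7.

Order ρ = 7.


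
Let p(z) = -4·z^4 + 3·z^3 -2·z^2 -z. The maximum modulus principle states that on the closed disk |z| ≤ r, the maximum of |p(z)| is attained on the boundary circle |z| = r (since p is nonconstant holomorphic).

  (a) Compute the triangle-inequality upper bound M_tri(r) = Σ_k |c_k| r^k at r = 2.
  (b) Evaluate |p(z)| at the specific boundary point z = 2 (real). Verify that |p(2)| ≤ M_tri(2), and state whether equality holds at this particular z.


Coefficients: c_0 = 0, c_1 = -1, c_2 = -2, c_3 = 3, c_4 = -4. Radius r = 2.
Part (a). Triangle bound: M_tri(r) = Σ_k |c_k| r^k
  = |0|·2^0 + |-1|·2^1 + |-2|·2^2 + |3|·2^3 + |-4|·2^4
  = 0 + 2 + 8 + 24 + 64 = 98.
This bounds M(r) := max_{|z|=r} |p(z)| from above; equality holds iff all terms c_k z^k can be made to align in phase at a single z on |z|=r.
Part (b). At z = 2 (real, on the circle |z| = r):
  p(2) = (0)·2^0 + (-1)·2^1 + (-2)·2^2 + (3)·2^3 + (-4)·2^4 = -50.
  |p(2)| = 50.
Check: |p(2)| = 50 ≤ 98 = M_tri(2). ✓ Equality does not hold at z = 2 (the coefficients have mixed signs, so the terms do not all align in phase there).

M_tri(2) = 98; |p(2)| = 50; equality at z=2: no.


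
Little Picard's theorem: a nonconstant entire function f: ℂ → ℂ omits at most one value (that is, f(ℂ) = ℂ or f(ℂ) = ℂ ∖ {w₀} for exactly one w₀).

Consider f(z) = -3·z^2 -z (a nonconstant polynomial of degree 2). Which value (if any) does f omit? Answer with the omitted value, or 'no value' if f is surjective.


Little Picard bounds the complement of f(ℂ) to at most one point.
For every w ∈ ℂ, the equation p(z) − w = 0 is a nonconstant polynomial in z and hence has at least one root by the fundamental theorem of algebra. So p is surjective onto ℂ, omitting no value.

Omitted value: no value.


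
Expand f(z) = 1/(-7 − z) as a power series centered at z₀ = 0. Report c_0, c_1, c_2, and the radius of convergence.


Let w = z − z₀, so z = z₀ + w.
Then -7 − z = -7 − (z₀ + w) = (-7 − z₀) − w = -7 − w.
f(z) = 1/(-7 − w) = (1/(-7)) · 1/(1 − w/(-7)) = Σ_{n≥0} w^n / (-7)^(n+1).
So c_n = 1/(-7)^(n+1):
  c_0 = 1/(-7)^1 = -1/7.
  c_1 = 1/(-7)^2 = 1/49.
  c_2 = 1/(-7)^3 = -1/343.
The series is valid for |w/d| < 1, i.e. |z − z₀| < |d|.
Radius of convergence: R = |-7 − z₀| = |-7| = 7 (distance from z₀ to the singularity z = -7).

c_0 = -1/7, c_1 = 1/49, c_2 = -1/343; R = 7.


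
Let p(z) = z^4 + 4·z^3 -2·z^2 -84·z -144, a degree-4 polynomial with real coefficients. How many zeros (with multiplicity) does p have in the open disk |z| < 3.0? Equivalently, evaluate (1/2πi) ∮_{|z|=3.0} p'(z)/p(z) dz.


The zeros of p are: -2, 4, (-3 + 3i), (-3 - 3i).
Their magnitudes are: 2, 4, 4.243, 4.243.
Zeros with |z| < R = 3.0: -2.
Count = 1.
By the argument principle, (1/2πi) ∮_{|z|=R} p'(z)/p(z) dz equals exactly this count.

Number of zeros inside |z| < 3.0: 1.


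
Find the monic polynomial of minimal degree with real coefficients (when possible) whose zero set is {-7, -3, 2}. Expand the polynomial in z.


The polynomial is p(z) = ∏_{α ∈ S} (z − α), where S = {-7, -3, 2}.
Expanding the product yields: p(z) = z^3 + 8·z^2 + z -42.
The resulting polynomial has degree 3 and real coefficients as required.

p(z) = z^3 + 8·z^2 + z -42.


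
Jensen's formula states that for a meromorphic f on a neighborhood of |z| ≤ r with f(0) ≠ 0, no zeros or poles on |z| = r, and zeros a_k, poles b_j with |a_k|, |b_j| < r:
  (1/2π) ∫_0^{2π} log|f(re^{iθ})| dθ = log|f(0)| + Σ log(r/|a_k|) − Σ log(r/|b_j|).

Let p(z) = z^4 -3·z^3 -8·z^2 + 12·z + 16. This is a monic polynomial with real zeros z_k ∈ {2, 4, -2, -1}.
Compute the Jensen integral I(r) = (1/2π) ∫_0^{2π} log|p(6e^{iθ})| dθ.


Zeros: -2, -1, 2, 4; r = 6.
Inside |z| < r: -2, -1, 2, 4. Outside (|z| ≥ r): ∅.
p(0) = 16, so log|p(0)| = log(16) = 2.7726.
Apply Jensen: I(r) = log|p(0)| + Σ_k log(r/|z_k|), summed over zeros inside |z| < r.
  log(r/|z_k|) for z_k = 2: log(6/2) = 1.0986
  log(r/|z_k|) for z_k = 4: log(6/4) = 0.4055
  log(r/|z_k|) for z_k = -2: log(6/2) = 1.0986
  log(r/|z_k|) for z_k = -1: log(6/1) = 1.7918
Sum over inside zeros: 4.3944.
I(r) = log|p(0)| + (inside sum) = 2.7726 + 4.3944 = 7.1670.
Closed form (all zeros inside, monic): I(r) = n·log(r) = 4·log(6) = 7.1670. ✓

I(r) ≈ 7.1670.


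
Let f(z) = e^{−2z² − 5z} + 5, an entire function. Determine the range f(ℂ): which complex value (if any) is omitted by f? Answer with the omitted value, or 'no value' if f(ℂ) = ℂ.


Little Picard bounds the complement of f(ℂ) to at most one point.
The exponent g(z) = −2z² − 5z is a nonconstant polynomial, hence surjective onto ℂ. So e^{g(z)} takes every value in {e^w : w ∈ ℂ} = ℂ ∖ {0}. Adding 5 shifts the range to ℂ ∖ {5}. f omits exactly 5.

Omitted value: 5.


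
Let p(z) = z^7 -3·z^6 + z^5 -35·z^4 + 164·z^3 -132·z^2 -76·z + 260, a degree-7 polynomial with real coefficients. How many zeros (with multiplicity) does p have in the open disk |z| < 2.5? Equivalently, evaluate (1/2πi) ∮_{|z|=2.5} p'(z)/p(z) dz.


The zeros of p are: (1 + 1i), (1 - 1i), (-2 + 3i), (-2 - 3i), (3 + 1i), (3 - 1i), -1.
Their magnitudes are: 1.414, 1.414, 3.606, 3.606, 3.162, 3.162, 1.
Zeros with |z| < R = 2.5: (1 + 1i), (1 - 1i), -1.
Count = 3.
By the argument principle, (1/2πi) ∮_{|z|=R} p'(z)/p(z) dz equals exactly this count.

Number of zeros inside |z| < 2.5: 3.


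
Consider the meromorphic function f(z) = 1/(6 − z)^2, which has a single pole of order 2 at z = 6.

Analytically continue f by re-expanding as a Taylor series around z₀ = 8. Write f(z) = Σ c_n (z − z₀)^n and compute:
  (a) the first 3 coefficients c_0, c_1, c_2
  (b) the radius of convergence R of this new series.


Let w = z − z₀, so z = z₀ + w.
Then 6 − z = 6 − (z₀ + w) = (6 − z₀) − w = -2 − w.
f(z) = 1/(-2 − w)^2 = (1/(-2)^2) · (1 − w/(-2))^{−2}.
By the binomial series (1−u)^{−2} = Σ_{n≥0} C(n+1, 1) u^n for |u|<1, with u = w/(-2):
  c_n = C(n+1, 1) / (-2)^(n+2).
  c_0 = 1/(-2)^2 = 1/4.
  c_1 = 2/(-2)^3 = -1/4.
  c_2 = 3/(-2)^4 = 3/16.
The series is valid for |w/d| < 1, i.e. |z − z₀| < |d|.
Radius of convergence: R = |6 − z₀| = |-2| = 2 (distance from z₀ to the singularity z = 6).

c_0 = 1/4, c_1 = -1/4, c_2 = 3/16; R = 2.


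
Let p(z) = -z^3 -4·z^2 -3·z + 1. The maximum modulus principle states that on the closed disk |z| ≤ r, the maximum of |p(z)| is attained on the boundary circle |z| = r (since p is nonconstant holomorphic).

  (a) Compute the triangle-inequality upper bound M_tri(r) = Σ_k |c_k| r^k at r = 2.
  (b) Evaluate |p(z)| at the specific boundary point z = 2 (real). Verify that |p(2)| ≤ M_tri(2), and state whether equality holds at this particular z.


Coefficients: c_0 = 1, c_1 = -3, c_2 = -4, c_3 = -1. Radius r = 2.
Part (a). Triangle bound: M_tri(r) = Σ_k |c_k| r^k
  = |1|·2^0 + |-3|·2^1 + |-4|·2^2 + |-1|·2^3
  = 1 + 6 + 16 + 8 = 31.
This bounds M(r) := max_{|z|=r} |p(z)| from above; equality holds iff all terms c_k z^k can be made to align in phase at a single z on |z|=r.
Part (b). At z = 2 (real, on the circle |z| = r):
  p(2) = (1)·2^0 + (-3)·2^1 + (-4)·2^2 + (-1)·2^3 = -29.
  |p(2)| = 29.
Check: |p(2)| = 29 ≤ 31 = M_tri(2). ✓ Equality does not hold at z = 2 (the coefficients have mixed signs, so the terms do not all align in phase there).

M_tri(2) = 31; |p(2)| = 29; equality at z=2: no.


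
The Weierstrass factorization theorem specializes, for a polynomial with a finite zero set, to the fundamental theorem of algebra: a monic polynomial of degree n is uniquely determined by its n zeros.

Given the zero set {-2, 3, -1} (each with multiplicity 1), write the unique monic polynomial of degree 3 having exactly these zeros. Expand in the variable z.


The polynomial is p(z) = ∏_{α ∈ S} (z − α), where S = {-2, 3, -1}.
Expanding the product yields: p(z) = z^3 -7·z -6.
The resulting polynomial has degree 3 and real coefficients as required.

p(z) = z^3 -7·z -6.


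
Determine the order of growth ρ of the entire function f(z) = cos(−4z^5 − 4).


Write cos(w) = (e^{iw} ± e^{−iw})/(2 or 2i), so |cos(w)| ≤ e^{|w|}. With w = −4z^5 − 4, |w| ≤ 4r^5 + 4 on |z|=r, giving M(r) ≤ e^{4r^5 + 4} and ρ ≤ 5. For the lower bound, choose z on |z|=r with -4z^5 purely imaginary of modulus 4r^5; then |cos(−4z^5 − 4)| grows like e^{4r^5}/2, so ρ ≥ 5. Hence ρ = 5.
Therefore ρ = 5.

Order ρ = 5.


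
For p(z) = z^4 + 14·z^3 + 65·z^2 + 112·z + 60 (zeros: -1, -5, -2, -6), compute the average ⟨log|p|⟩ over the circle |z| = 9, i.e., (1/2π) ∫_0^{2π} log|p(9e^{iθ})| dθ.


Zeros: -6, -5, -2, -1; r = 9.
Inside |z| < r: -6, -5, -2, -1. Outside (|z| ≥ r): ∅.
p(0) = 60, so log|p(0)| = log(60) = 4.0943.
Apply Jensen: I(r) = log|p(0)| + Σ_k log(r/|z_k|), summed over zeros inside |z| < r.
  log(r/|z_k|) for z_k = -1: log(9/1) = 2.1972
  log(r/|z_k|) for z_k = -5: log(9/5) = 0.5878
  log(r/|z_k|) for z_k = -2: log(9/2) = 1.5041
  log(r/|z_k|) for z_k = -6: log(9/6) = 0.4055
Sum over inside zeros: 4.6946.
I(r) = log|p(0)| + (inside sum) = 4.0943 + 4.6946 = 8.7889.
Closed form (all zeros inside, monic): I(r) = n·log(r) = 4·log(9) = 8.7889. ✓

I(r) ≈ 8.7889.


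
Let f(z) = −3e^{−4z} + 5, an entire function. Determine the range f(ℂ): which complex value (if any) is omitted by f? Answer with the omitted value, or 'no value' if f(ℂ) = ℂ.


Little Picard bounds the complement of f(ℂ) to at most one point.
e^{−4z} is never zero on ℂ, so -3·e^{−4z} takes every value in ℂ ∖ {0}. Adding 5 shifts the range to ℂ ∖ {5}. Thus f omits exactly the value 5.

Omitted value: 5.


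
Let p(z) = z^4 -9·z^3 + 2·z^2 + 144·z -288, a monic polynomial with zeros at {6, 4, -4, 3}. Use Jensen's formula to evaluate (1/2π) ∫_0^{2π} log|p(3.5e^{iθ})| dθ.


Zeros: -4, 3, 4, 6; r = 3.5.
Inside |z| < r: 3. Outside (|z| ≥ r): -4, 4, 6.
p(0) = -288, so log|p(0)| = log(288) = 5.6630.
Apply Jensen: I(r) = log|p(0)| + Σ_k log(r/|z_k|), summed over zeros inside |z| < r.
  log(r/|z_k|) for z_k = 3: log(3.5/3) = 0.1542
  Outside zeros (-4, 4, 6) contribute nothing to the Jensen sum.
Sum over inside zeros: 0.1542.
I(r) = log|p(0)| + (inside sum) = 5.6630 + 0.1542 = 5.8171.
Note: since some zeros are outside |z| ≤ r, the simplified n·log(r) form does NOT apply — only the inside zeros contribute.

I(r) ≈ 5.8171.


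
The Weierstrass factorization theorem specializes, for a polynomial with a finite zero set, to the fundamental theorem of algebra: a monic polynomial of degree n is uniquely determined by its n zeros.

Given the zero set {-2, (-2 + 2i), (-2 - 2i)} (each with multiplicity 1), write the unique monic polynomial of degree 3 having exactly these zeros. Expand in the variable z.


The polynomial is p(z) = ∏_{α ∈ S} (z − α), where S = {-2, (-2 + 2i), (-2 - 2i)}.
Expanding the product yields: p(z) = z^3 + 6·z^2 + 16·z + 16.
Note conjugate pairs combine to real quadratics: (z − (-2+2i))(z − (-2−2i)) = z² + 4z + 8.
The resulting polynomial has degree 3 and real coefficients as required.

p(z) = z^3 + 6·z^2 + 16·z + 16.


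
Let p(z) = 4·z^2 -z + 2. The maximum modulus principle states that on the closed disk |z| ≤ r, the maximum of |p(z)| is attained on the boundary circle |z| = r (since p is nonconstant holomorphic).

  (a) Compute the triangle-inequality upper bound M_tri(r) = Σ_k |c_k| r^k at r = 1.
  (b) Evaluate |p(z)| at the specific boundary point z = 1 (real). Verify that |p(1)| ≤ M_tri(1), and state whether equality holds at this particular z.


Coefficients: c_0 = 2, c_1 = -1, c_2 = 4. Radius r = 1.
Part (a). Triangle bound: M_tri(r) = Σ_k |c_k| r^k
  = |2|·1^0 + |-1|·1^1 + |4|·1^2
  = 2 + 1 + 4 = 7.
This bounds M(r) := max_{|z|=r} |p(z)| from above; equality holds iff all terms c_k z^k can be made to align in phase at a single z on |z|=r.
Part (b). At z = 1 (real, on the circle |z| = r):
  p(1) = (2)·1^0 + (-1)·1^1 + (4)·1^2 = 5.
  |p(1)| = 5.
Check: |p(1)| = 5 ≤ 7 = M_tri(1). ✓ Equality does not hold at z = 1 (the coefficients have mixed signs, so the terms do not all align in phase there).

M_tri(1) = 7; |p(1)| = 5; equality at z=1: no.


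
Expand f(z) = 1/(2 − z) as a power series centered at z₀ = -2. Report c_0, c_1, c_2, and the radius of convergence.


Let w = z − z₀, so z = z₀ + w.
Then 2 − z = 2 − (z₀ + w) = (2 − z₀) − w = 4 − w.
f(z) = 1/(4 − w) = (1/(4)) · 1/(1 − w/(4)) = Σ_{n≥0} w^n / (4)^(n+1).
So c_n = 1/(4)^(n+1):
  c_0 = 1/(4)^1 = 1/4.
  c_1 = 1/(4)^2 = 1/16.
  c_2 = 1/(4)^3 = 1/64.
The series is valid for |w/d| < 1, i.e. |z − z₀| < |d|.
Radius of convergence: R = |2 − z₀| = |4| = 4 (distance from z₀ to the singularity z = 2).

c_0 = 1/4, c_1 = 1/16, c_2 = 1/64; R = 4.


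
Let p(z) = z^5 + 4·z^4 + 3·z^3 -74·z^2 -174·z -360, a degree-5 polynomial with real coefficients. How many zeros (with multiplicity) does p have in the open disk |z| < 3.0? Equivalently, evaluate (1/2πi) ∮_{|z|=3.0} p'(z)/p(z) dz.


The zeros of p are: 4, (-1 + 2i), (-1 - 2i), (-3 + 3i), (-3 - 3i).
Their magnitudes are: 4, 2.236, 2.236, 4.243, 4.243.
Zeros with |z| < R = 3.0: (-1 + 2i), (-1 - 2i).
Count = 2.
By the argument principle, (1/2πi) ∮_{|z|=R} p'(z)/p(z) dz equals exactly this count.

Number of zeros inside |z| < 3.0: 2.


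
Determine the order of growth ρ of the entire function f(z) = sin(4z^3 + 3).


Write sin(w) = (e^{iw} ± e^{−iw})/(2 or 2i), so |sin(w)| ≤ e^{|w|}. With w = 4z^3 + 3, |w| ≤ 4r^3 + 3 on |z|=r, giving M(r) ≤ e^{4r^3 + 3} and ρ ≤ 3. For the lower bound, choose z on |z|=r with 4z^3 purely imaginary of modulus 4r^3; then |sin(4z^3 + 3)| grows like e^{4r^3}/2, so ρ ≥ 3. Hence ρ = 3.
Therefore ρ = 3.

Order ρ = 3.


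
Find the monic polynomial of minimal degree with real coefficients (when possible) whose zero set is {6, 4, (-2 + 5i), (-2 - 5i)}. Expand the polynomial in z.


The polynomial is p(z) = ∏_{α ∈ S} (z − α), where S = {6, 4, (-2 + 5i), (-2 - 5i)}.
Expanding the product yields: p(z) = z^4 -6·z^3 + 13·z^2 -194·z + 696.
Note conjugate pairs combine to real quadratics: (z − (-2+5i))(z − (-2−5i)) = z² + 4z + 29.
The resulting polynomial has degree 4 and real coefficients as required.

p(z) = z^4 -6·z^3 + 13·z^2 -194·z + 696.


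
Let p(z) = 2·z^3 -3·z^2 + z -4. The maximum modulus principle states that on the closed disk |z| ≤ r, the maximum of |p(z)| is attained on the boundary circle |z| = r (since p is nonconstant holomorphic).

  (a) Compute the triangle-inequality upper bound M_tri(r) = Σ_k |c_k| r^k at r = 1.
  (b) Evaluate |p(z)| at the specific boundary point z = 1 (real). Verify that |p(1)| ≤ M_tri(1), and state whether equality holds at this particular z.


Coefficients: c_0 = -4, c_1 = 1, c_2 = -3, c_3 = 2. Radius r = 1.
Part (a). Triangle bound: M_tri(r) = Σ_k |c_k| r^k
  = |-4|·1^0 + |1|·1^1 + |-3|·1^2 + |2|·1^3
  = 4 + 1 + 3 + 2 = 10.
This bounds M(r) := max_{|z|=r} |p(z)| from above; equality holds iff all terms c_k z^k can be made to align in phase at a single z on |z|=r.
Part (b). At z = 1 (real, on the circle |z| = r):
  p(1) = (-4)·1^0 + (1)·1^1 + (-3)·1^2 + (2)·1^3 = -4.
  |p(1)| = 4.
Check: |p(1)| = 4 ≤ 10 = M_tri(1). ✓ Equality does not hold at z = 1 (the coefficients have mixed signs, so the terms do not all align in phase there).

M_tri(1) = 10; |p(1)| = 4; equality at z=1: no.


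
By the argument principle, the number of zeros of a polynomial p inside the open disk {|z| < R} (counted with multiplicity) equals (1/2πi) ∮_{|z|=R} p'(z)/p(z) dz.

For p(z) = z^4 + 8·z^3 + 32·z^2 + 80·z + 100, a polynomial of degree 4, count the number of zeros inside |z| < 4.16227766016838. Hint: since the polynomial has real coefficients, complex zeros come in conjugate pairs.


The zeros of p are: (-1 + 3i), (-1 - 3i), (-3 + 1i), (-3 - 1i).
Their magnitudes are: 3.162, 3.162, 3.162, 3.162.
Zeros with |z| < R = 4.16227766016838: (-1 + 3i), (-1 - 3i), (-3 + 1i), (-3 - 1i).
Count = 4.
By the argument principle, (1/2πi) ∮_{|z|=R} p'(z)/p(z) dz equals exactly this count.

Number of zeros inside |z| < 4.16227766016838: 4.


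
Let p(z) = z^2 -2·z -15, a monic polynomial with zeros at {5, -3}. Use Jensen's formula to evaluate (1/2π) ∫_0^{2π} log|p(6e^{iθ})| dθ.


Zeros: -3, 5; r = 6.
Inside |z| < r: -3, 5. Outside (|z| ≥ r): ∅.
p(0) = -15, so log|p(0)| = log(15) = 2.7081.
Apply Jensen: I(r) = log|p(0)| + Σ_k log(r/|z_k|), summed over zeros inside |z| < r.
  log(r/|z_k|) for z_k = 5: log(6/5) = 0.1823
  log(r/|z_k|) for z_k = -3: log(6/3) = 0.6931
Sum over inside zeros: 0.8755.
I(r) = log|p(0)| + (inside sum) = 2.7081 + 0.8755 = 3.5835.
Closed form (all zeros inside, monic): I(r) = n·log(r) = 2·log(6) = 3.5835. ✓

I(r) ≈ 3.5835.


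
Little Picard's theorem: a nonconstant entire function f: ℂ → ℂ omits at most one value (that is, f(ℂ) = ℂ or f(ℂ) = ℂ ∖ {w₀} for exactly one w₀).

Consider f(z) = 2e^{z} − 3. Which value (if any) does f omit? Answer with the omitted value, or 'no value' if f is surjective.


Little Picard bounds the complement of f(ℂ) to at most one point.
e^{z} is never zero on ℂ, so 2·e^{z} takes every value in ℂ ∖ {0}. Adding -3 shifts the range to ℂ ∖ {-3}. Thus f omits exactly the value -3.

Omitted value: -3.


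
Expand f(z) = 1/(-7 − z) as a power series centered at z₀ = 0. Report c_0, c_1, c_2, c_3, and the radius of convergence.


Let w = z − z₀, so z = z₀ + w.
Then -7 − z = -7 − (z₀ + w) = (-7 − z₀) − w = -7 − w.
f(z) = 1/(-7 − w) = (1/(-7)) · 1/(1 − w/(-7)) = Σ_{n≥0} w^n / (-7)^(n+1).
So c_n = 1/(-7)^(n+1):
  c_0 = 1/(-7)^1 = -1/7.
  c_1 = 1/(-7)^2 = 1/49.
  c_2 = 1/(-7)^3 = -1/343.
  c_3 = 1/(-7)^4 = 1/2401.
The series is valid for |w/d| < 1, i.e. |z − z₀| < |d|.
Radius of convergence: R = |-7 − z₀| = |-7| = 7 (distance from z₀ to the singularity z = -7).

c_0 = -1/7, c_1 = 1/49, c_2 = -1/343, c_3 = 1/2401; R = 7.


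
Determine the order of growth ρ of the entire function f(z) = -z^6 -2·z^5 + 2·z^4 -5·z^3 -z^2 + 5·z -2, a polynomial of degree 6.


|f(z)| ≤ Σ|c_k|·r^k = O(r^6) as r → ∞. Polynomial growth is O(e^{r^ε}) for every ε > 0 (since r^6/e^{r^ε} → 0), so ρ ≤ ε for all ε > 0, i.e. ρ = 0. Every nonconstant polynomial has order 0.
Therefore ρ = 0.

Order ρ = 0.


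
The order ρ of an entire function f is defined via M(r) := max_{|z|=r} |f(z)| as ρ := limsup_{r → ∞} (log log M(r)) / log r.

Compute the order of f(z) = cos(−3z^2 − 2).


Write cos(w) = (e^{iw} ± e^{−iw})/(2 or 2i), so |cos(w)| ≤ e^{|w|}. With w = −3z^2 − 2, |w| ≤ 3r^2 + 2 on |z|=r, giving M(r) ≤ e^{3r^2 + 2} and ρ ≤ 2. For the lower bound, choose z on |z|=r with -3z^2 purely imaginary of modulus 3r^2; then |cos(−3z^2 − 2)| grows like e^{3r^2}/2, so ρ ≥ 2. Hence ρ = 2.
Therefore ρ = 2.

Order ρ = 2.


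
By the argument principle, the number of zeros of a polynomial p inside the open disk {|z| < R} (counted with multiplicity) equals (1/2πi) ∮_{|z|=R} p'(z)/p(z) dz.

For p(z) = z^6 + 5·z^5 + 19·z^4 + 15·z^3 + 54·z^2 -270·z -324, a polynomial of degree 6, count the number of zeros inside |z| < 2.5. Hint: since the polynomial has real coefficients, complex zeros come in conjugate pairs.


The zeros of p are: -1, 2, (-3 + 3i), (-3 - 3i), (0 + 3i), (0 - 3i).
Their magnitudes are: 1, 2, 4.243, 4.243, 3, 3.
Zeros with |z| < R = 2.5: -1, 2.
Count = 2.
By the argument principle, (1/2πi) ∮_{|z|=R} p'(z)/p(z) dz equals exactly this count.

Number of zeros inside |z| < 2.5: 2.


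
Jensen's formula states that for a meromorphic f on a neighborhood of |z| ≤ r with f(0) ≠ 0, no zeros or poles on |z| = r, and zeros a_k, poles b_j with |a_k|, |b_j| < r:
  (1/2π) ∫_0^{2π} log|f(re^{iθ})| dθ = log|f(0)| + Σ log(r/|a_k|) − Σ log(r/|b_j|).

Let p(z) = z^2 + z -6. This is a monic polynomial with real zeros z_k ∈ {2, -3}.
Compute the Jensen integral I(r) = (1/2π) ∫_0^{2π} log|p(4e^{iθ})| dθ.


Zeros: -3, 2; r = 4.
Inside |z| < r: -3, 2. Outside (|z| ≥ r): ∅.
p(0) = -6, so log|p(0)| = log(6) = 1.7918.
Apply Jensen: I(r) = log|p(0)| + Σ_k log(r/|z_k|), summed over zeros inside |z| < r.
  log(r/|z_k|) for z_k = 2: log(4/2) = 0.6931
  log(r/|z_k|) for z_k = -3: log(4/3) = 0.2877
Sum over inside zeros: 0.9808.
I(r) = log|p(0)| + (inside sum) = 1.7918 + 0.9808 = 2.7726.
Closed form (all zeros inside, monic): I(r) = n·log(r) = 2·log(4) = 2.7726. ✓

I(r) ≈ 2.7726.


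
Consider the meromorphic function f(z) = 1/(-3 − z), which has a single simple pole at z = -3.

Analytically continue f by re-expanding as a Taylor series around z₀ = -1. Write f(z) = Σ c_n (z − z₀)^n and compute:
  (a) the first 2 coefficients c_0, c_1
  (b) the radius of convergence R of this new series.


Let w = z − z₀, so z = z₀ + w.
Then -3 − z = -3 − (z₀ + w) = (-3 − z₀) − w = -2 − w.
f(z) = 1/(-2 − w) = (1/(-2)) · 1/(1 − w/(-2)) = Σ_{n≥0} w^n / (-2)^(n+1).
So c_n = 1/(-2)^(n+1):
  c_0 = 1/(-2)^1 = -1/2.
  c_1 = 1/(-2)^2 = 1/4.
The series is valid for |w/d| < 1, i.e. |z − z₀| < |d|.
Radius of convergence: R = |-3 − z₀| = |-2| = 2 (distance from z₀ to the singularity z = -3).

c_0 = -1/2, c_1 = 1/4; R = 2.


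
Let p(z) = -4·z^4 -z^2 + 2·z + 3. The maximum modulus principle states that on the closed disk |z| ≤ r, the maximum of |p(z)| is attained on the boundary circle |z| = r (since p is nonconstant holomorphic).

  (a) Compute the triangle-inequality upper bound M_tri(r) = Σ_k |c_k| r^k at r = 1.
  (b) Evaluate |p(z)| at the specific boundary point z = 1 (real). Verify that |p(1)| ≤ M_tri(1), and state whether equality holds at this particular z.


Coefficients: c_0 = 3, c_1 = 2, c_2 = -1, c_3 = 0, c_4 = -4. Radius r = 1.
Part (a). Triangle bound: M_tri(r) = Σ_k |c_k| r^k
  = |3|·1^0 + |2|·1^1 + |-1|·1^2 + |0|·1^3 + |-4|·1^4
  = 3 + 2 + 1 + 0 + 4 = 10.
This bounds M(r) := max_{|z|=r} |p(z)| from above; equality holds iff all terms c_k z^k can be made to align in phase at a single z on |z|=r.
Part (b). At z = 1 (real, on the circle |z| = r):
  p(1) = (3)·1^0 + (2)·1^1 + (-1)·1^2 + (0)·1^3 + (-4)·1^4 = 0.
  |p(1)| = 0.
Check: |p(1)| = 0 ≤ 10 = M_tri(1). ✓ Equality does not hold at z = 1 (the coefficients have mixed signs, so the terms do not all align in phase there).

M_tri(1) = 10; |p(1)| = 0; equality at z=1: no.


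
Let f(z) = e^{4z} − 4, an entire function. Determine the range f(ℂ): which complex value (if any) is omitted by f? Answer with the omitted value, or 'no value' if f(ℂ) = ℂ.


Little Picard bounds the complement of f(ℂ) to at most one point.
e^{4z} is never zero on ℂ, so 1·e^{4z} takes every value in ℂ ∖ {0}. Adding -4 shifts the range to ℂ ∖ {-4}. Thus f omits exactly the value -4.

Omitted value: -4.


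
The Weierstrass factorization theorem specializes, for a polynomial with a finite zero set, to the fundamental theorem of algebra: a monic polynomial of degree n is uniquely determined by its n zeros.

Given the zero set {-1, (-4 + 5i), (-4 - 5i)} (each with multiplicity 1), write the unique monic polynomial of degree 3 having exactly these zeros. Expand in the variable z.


The polynomial is p(z) = ∏_{α ∈ S} (z − α), where S = {-1, (-4 + 5i), (-4 - 5i)}.
Expanding the product yields: p(z) = z^3 + 9·z^2 + 49·z + 41.
Note conjugate pairs combine to real quadratics: (z − (-4+5i))(z − (-4−5i)) = z² + 8z + 41.
The resulting polynomial has degree 3 and real coefficients as required.

p(z) = z^3 + 9·z^2 + 49·z + 41.


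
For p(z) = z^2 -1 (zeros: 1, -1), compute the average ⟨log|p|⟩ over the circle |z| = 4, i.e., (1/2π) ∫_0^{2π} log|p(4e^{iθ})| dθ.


Zeros: -1, 1; r = 4.
Inside |z| < r: -1, 1. Outside (|z| ≥ r): ∅.
p(0) = -1, so log|p(0)| = log(1) = 0.0000.
Apply Jensen: I(r) = log|p(0)| + Σ_k log(r/|z_k|), summed over zeros inside |z| < r.
  log(r/|z_k|) for z_k = 1: log(4/1) = 1.3863
  log(r/|z_k|) for z_k = -1: log(4/1) = 1.3863
Sum over inside zeros: 2.7726.
I(r) = log|p(0)| + (inside sum) = 0.0000 + 2.7726 = 2.7726.
Closed form (all zeros inside, monic): I(r) = n·log(r) = 2·log(4) = 2.7726. ✓

I(r) ≈ 2.7726.


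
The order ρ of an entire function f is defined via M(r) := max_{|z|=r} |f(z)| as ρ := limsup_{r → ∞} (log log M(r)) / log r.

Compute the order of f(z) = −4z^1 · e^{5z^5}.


M(r) = max_{|z|=r} |-4|·|z|^1·|e^{5z^5}| = 4·r^1 · e^{5r^5} (the factors attain their maxima compatibly on |z|=r). Then log M(r) = log 4 + 1·log r + 5r^5, dominated by the last term, so log log M(r) ~ 5·log r. The polynomial factor -4z^1 contributes only a log r term and does not affect the order. ρ = 5.
Therefore ρ = 5.

Order ρ = 5.


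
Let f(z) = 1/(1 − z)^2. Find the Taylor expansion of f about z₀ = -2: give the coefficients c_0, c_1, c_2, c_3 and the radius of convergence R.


Let w = z − z₀, so z = z₀ + w.
Then 1 − z = 1 − (z₀ + w) = (1 − z₀) − w = 3 − w.
f(z) = 1/(3 − w)^2 = (1/(3)^2) · (1 − w/(3))^{−2}.
By the binomial series (1−u)^{−2} = Σ_{n≥0} C(n+1, 1) u^n for |u|<1, with u = w/(3):
  c_n = C(n+1, 1) / (3)^(n+2).
  c_0 = 1/(3)^2 = 1/9.
  c_1 = 2/(3)^3 = 2/27.
  c_2 = 3/(3)^4 = 1/27.
  c_3 = 4/(3)^5 = 4/243.
The series is valid for |w/d| < 1, i.e. |z − z₀| < |d|.
Radius of convergence: R = |1 − z₀| = |3| = 3 (distance from z₀ to the singularity z = 1).

c_0 = 1/9, c_1 = 2/27, c_2 = 1/27, c_3 = 4/243; R = 3.


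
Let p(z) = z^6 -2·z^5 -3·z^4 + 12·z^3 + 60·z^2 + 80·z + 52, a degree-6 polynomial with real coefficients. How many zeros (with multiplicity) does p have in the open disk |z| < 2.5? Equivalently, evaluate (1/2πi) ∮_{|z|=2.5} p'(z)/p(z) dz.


The zeros of p are: (-1 + 1i), (-1 - 1i), (-1 + 1i), (-1 - 1i), (3 + 2i), (3 - 2i).
Their magnitudes are: 1.414, 1.414, 1.414, 1.414, 3.606, 3.606.
Zeros with |z| < R = 2.5: (-1 + 1i), (-1 - 1i), (-1 + 1i), (-1 - 1i).
Count = 4.
By the argument principle, (1/2πi) ∮_{|z|=R} p'(z)/p(z) dz equals exactly this count.

Number of zeros inside |z| < 2.5: 4.


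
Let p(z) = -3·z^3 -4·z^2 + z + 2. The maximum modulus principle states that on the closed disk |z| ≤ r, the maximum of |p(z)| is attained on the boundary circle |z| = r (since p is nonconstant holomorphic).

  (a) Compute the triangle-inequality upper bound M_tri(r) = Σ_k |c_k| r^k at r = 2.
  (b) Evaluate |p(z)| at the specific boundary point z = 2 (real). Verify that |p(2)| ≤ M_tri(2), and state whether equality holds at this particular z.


Coefficients: c_0 = 2, c_1 = 1, c_2 = -4, c_3 = -3. Radius r = 2.
Part (a). Triangle bound: M_tri(r) = Σ_k |c_k| r^k
  = |2|·2^0 + |1|·2^1 + |-4|·2^2 + |-3|·2^3
  = 2 + 2 + 16 + 24 = 44.
This bounds M(r) := max_{|z|=r} |p(z)| from above; equality holds iff all terms c_k z^k can be made to align in phase at a single z on |z|=r.
Part (b). At z = 2 (real, on the circle |z| = r):
  p(2) = (2)·2^0 + (1)·2^1 + (-4)·2^2 + (-3)·2^3 = -36.
  |p(2)| = 36.
Check: |p(2)| = 36 ≤ 44 = M_tri(2). ✓ Equality does not hold at z = 2 (the coefficients have mixed signs, so the terms do not all align in phase there).

M_tri(2) = 44; |p(2)| = 36; equality at z=2: no.


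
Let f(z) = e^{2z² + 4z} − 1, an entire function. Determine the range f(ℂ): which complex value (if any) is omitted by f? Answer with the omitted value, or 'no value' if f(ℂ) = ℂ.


Little Picard bounds the complement of f(ℂ) to at most one point.
The exponent g(z) = 2z² + 4z is a nonconstant polynomial, hence surjective onto ℂ. So e^{g(z)} takes every value in {e^w : w ∈ ℂ} = ℂ ∖ {0}. Adding -1 shifts the range to ℂ ∖ {-1}. f omits exactly -1.

Omitted value: -1.


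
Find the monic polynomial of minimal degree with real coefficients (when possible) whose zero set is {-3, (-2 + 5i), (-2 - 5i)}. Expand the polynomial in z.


The polynomial is p(z) = ∏_{α ∈ S} (z − α), where S = {-3, (-2 + 5i), (-2 - 5i)}.
Expanding the product yields: p(z) = z^3 + 7·z^2 + 41·z + 87.
Note conjugate pairs combine to real quadratics: (z − (-2+5i))(z − (-2−5i)) = z² + 4z + 29.
The resulting polynomial has degree 3 and real coefficients as required.

p(z) = z^3 + 7·z^2 + 41·z + 87.


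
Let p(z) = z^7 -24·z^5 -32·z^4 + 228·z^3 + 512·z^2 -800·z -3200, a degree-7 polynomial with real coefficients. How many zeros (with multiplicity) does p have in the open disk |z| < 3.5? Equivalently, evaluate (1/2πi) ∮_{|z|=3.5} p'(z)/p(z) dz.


The zeros of p are: (-3 + 1i), (-3 - 1i), (-2 + 2i), (-2 - 2i), (3 + 1i), (3 - 1i), 4.
Their magnitudes are: 3.162, 3.162, 2.828, 2.828, 3.162, 3.162, 4.
Zeros with |z| < R = 3.5: (-3 + 1i), (-3 - 1i), (-2 + 2i), (-2 - 2i), (3 + 1i), (3 - 1i).
Count = 6.
By the argument principle, (1/2πi) ∮_{|z|=R} p'(z)/p(z) dz equals exactly this count.

Number of zeros inside |z| < 3.5: 6.


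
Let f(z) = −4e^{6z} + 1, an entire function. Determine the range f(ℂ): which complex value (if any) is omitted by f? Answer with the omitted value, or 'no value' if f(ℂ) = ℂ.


Little Picard bounds the complement of f(ℂ) to at most one point.
e^{6z} is never zero on ℂ, so -4·e^{6z} takes every value in ℂ ∖ {0}. Adding 1 shifts the range to ℂ ∖ {1}. Thus f omits exactly the value 1.

Omitted value: 1.


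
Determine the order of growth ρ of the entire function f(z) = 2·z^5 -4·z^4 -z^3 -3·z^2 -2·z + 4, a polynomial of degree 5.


|f(z)| ≤ Σ|c_k|·r^k = O(r^5) as r → ∞. Polynomial growth is O(e^{r^ε}) for every ε > 0 (since r^5/e^{r^ε} → 0), so ρ ≤ ε for all ε > 0, i.e. ρ = 0. Every nonconstant polynomial has order 0.
Therefore ρ = 0.

Order ρ = 0.


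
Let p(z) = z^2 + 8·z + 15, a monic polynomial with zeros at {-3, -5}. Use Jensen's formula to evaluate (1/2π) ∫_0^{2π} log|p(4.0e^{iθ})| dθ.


Zeros: -5, -3; r = 4.0.
Inside |z| < r: -3. Outside (|z| ≥ r): -5.
p(0) = 15, so log|p(0)| = log(15) = 2.7081.
Apply Jensen: I(r) = log|p(0)| + Σ_k log(r/|z_k|), summed over zeros inside |z| < r.
  log(r/|z_k|) for z_k = -3: log(4.0/3) = 0.2877
  Outside zeros (-5) contribute nothing to the Jensen sum.
Sum over inside zeros: 0.2877.
I(r) = log|p(0)| + (inside sum) = 2.7081 + 0.2877 = 2.9957.
Note: since some zeros are outside |z| ≤ r, the simplified n·log(r) form does NOT apply — only the inside zeros contribute.

I(r) ≈ 2.9957.
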